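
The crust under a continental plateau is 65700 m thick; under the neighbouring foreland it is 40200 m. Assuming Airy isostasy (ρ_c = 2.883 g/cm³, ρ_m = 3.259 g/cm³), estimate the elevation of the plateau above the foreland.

Excess crust Δ = 65700 m − 40200 m = 25500 m, split between elevation h and root r with h + r = Δ.
Airy balance ρ_c h = (ρ_m − ρ_c) r gives r = h ρ_c/(ρ_m − ρ_c), so h (1 + ρ_c/(ρ_m − ρ_c)) = Δ, i.e. h = Δ (ρ_m − ρ_c)/ρ_m.
h = 25500 m × 0.376/3.259 = 2940 m.

2940 m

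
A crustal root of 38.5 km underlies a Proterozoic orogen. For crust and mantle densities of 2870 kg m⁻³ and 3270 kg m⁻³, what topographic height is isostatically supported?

Isostatic balance requires: ρ_c h = (ρ_m − ρ_c) r.
h = r (ρ_m − ρ_c) / ρ_c = 38.5 km × (3270 − 2870) / 2870 = 5.37 km.

5.37 km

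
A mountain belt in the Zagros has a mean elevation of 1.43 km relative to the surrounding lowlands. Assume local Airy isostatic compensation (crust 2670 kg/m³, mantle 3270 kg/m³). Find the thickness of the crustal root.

By Archimedes' principle applied to the lithosphere: the weight of the topography is balanced by the buoyancy of the root, ρ_c h = (ρ_m − ρ_c) r.
r = h · ρ_c / (ρ_m − ρ_c) = 1.43 km × 2670 / (3270 − 2670) = 6.36 km.

6.36 km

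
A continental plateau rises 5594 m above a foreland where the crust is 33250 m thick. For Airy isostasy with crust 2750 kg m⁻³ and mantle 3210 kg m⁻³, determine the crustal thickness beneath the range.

72300 m

Root depth r = h ρ_c / (ρ_m − ρ_c) = 5594 m × 2750 / 460 = 33440 m.
Total thickness = T + h + r = 33250 m + 5594 m + 33440 m = 72300 m.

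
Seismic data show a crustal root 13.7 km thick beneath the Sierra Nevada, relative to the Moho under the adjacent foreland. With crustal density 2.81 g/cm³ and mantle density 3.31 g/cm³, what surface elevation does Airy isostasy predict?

For local isostatic compensation: ρ_c h = (ρ_m − ρ_c) r.
h = r (ρ_m − ρ_c) / ρ_c = 13.7 km × (3.31 − 2.81) / 2.81 = 2.44 km.

2.44 km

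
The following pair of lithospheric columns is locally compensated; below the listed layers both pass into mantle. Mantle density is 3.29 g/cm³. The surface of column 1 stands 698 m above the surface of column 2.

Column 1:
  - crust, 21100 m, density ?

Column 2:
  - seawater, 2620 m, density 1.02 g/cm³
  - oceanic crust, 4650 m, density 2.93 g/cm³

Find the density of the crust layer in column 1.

Take the compensation level at the base of the deeper column (depth z_c below the surface of column 1) and equate Σ ρ_i t_i down to z_c; mantle fills any gap and the z_c terms cancel.
Column 1: 21100×ρ + (z_c − 21100)×3.29
Column 2: 698×0 + 2620×1.02 + 4650×2.93 + (z_c − 698 − 7270)×3.29
The z_c×3.29 term appears on both sides and cancels. Collect the known terms of each column as K = Σ(ρt)_known − 3.29 × (depth of known layers): K_1 = 0 − 3.29×21100 = −69419; K_2 = 16296.9 − 3.29×(698 + 7270) = −9917.82.
Balance: K_1 + 21100×ρ = K_2, so ρ = (K_2 − K_1)/21100 = 59501.2/21100 = 2.82 g/cm³.

2.82 g/cm³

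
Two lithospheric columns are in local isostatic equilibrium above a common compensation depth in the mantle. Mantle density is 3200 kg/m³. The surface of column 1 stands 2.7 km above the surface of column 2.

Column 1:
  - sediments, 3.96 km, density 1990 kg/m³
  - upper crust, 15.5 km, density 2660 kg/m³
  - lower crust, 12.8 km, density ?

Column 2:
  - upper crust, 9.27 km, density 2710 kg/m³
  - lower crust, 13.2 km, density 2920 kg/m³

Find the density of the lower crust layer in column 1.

Take the compensation level at the base of the deeper column (depth z_c below the surface of column 1) and equate Σ ρ_i t_i down to z_c; mantle fills any gap and the z_c terms cancel.
Column 1: 3.96×1990 + 15.5×2660 + 12.8×ρ + (z_c − 32.26)×3200
Column 2: 2.7×0 + 9.27×2710 + 13.2×2920 + (z_c − 2.7 − 22.47)×3200
The z_c×3200 term appears on both sides and cancels. Collect the known terms of each column as K = Σ(ρt)_known − 3200 × (depth of known layers): K_1 = 49110.4 − 3200×32.26 = −54121.6; K_2 = 63665.7 − 3200×(2.7 + 22.47) = −16878.3.
Balance: K_1 + 12.8×ρ = K_2, so ρ = (K_2 − K_1)/12.8 = 37243.3/12.8 = 2910 kg/m³.

2910 kg/m³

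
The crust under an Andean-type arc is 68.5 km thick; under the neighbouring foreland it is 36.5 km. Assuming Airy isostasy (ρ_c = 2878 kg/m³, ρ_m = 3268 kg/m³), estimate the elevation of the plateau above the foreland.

Excess crust Δ = 68.5 km − 36.5 km = 32 km, split between elevation h and root r with h + r = Δ.
Airy balance ρ_c h = (ρ_m − ρ_c) r gives r = h ρ_c/(ρ_m − ρ_c), so h (1 + ρ_c/(ρ_m − ρ_c)) = Δ, i.e. h = Δ (ρ_m − ρ_c)/ρ_m.
h = 32 km × 390/3268 = 3.82 km.

3.82 km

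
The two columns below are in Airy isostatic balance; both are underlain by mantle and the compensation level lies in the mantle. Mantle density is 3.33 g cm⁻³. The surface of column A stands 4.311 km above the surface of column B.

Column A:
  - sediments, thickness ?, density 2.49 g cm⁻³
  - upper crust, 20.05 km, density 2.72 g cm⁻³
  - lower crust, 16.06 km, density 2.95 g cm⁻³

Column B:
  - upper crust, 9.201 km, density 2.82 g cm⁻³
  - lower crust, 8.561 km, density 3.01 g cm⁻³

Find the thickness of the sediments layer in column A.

4.11 km

Take the compensation level at the base of the deeper column (depth z_c below the surface of column A) and equate Σ ρ_i t_i down to z_c; mantle fills any gap and the z_c terms cancel.
Column A: x×2.49 + 20.05×2.72 + 16.06×2.95 + (z_c − 36.11 − x)×3.33
Column B: 4.311×0 + 9.201×2.82 + 8.561×3.01 + (z_c − 4.311 − 17.762)×3.33
The z_c×3.33 term appears on both sides and cancels. Collect the known terms of each column as K = Σ(ρt)_known − 3.33 × (depth of known layers): K_A = 101.913 − 3.33×36.11 = −18.3333; K_B = 51.71543 − 3.33×(4.311 + 17.762) = −21.78766.
Balance: K_A − x×(3.33 − 2.49) = K_B, so x = (K_A − K_B)/(3.33 − 2.49) = 3.45436/0.84 = 4.11 km.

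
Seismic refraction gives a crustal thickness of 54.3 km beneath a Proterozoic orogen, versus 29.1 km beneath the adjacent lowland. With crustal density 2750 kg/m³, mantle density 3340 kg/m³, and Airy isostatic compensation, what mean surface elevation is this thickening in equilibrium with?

4.45 km

Excess crust Δ = 54.3 km − 29.1 km = 25.2 km, split between elevation h and root r with h + r = Δ.
Airy balance ρ_c h = (ρ_m − ρ_c) r gives r = h ρ_c/(ρ_m − ρ_c), so h (1 + ρ_c/(ρ_m − ρ_c)) = Δ, i.e. h = Δ (ρ_m − ρ_c)/ρ_m.
h = 25.2 km × 590/3340 = 4.45 km.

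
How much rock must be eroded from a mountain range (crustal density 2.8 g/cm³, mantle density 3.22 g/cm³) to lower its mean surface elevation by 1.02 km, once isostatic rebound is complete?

Net drop Δ = e − u = e − e ρ_c/ρ_m = e (ρ_m − ρ_c)/ρ_m.
e = Δ ρ_m/(ρ_m − ρ_c) = 1.02 km × 3.22/0.42 = 7.82 km.

7.82 km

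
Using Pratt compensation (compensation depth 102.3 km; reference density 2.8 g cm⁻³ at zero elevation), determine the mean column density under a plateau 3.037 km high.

Pratt balance: ρ_ref D = ρ (D + h).
ρ = ρ_ref D/(D + h) = 2.8 × 102.3 km/(102.3 km + 3.037 km) = 2.72 g cm⁻³.

2.72 g cm⁻³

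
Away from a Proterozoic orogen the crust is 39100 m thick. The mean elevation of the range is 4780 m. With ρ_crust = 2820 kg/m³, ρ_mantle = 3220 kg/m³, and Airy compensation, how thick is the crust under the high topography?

Root depth r = h ρ_c / (ρ_m − ρ_c) = 4780 m × 2820 / 400 = 33700 m.
Total thickness = T + h + r = 39100 m + 4780 m + 33700 m = 77600 m.

77600 m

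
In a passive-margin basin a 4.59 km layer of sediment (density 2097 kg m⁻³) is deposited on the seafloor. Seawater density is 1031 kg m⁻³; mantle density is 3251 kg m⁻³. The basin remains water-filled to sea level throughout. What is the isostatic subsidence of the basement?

2.2 km

Submarine loading: the sediment displaces seawater, and the subsidence is in turn flooded, so s (ρ_m − ρ_w) = t (ρ_sed − ρ_w).
s = 4.59 km × (2097 − 1031) / (3251 − 1031) = 2.2 km.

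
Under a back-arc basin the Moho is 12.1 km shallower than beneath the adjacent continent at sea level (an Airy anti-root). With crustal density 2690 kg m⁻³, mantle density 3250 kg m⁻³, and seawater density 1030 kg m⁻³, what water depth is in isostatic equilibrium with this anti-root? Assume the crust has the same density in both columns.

4.08 km

Replacing a thickness d of crust by seawater at the top must be balanced by replacing crust with mantle at the base: d (ρ_c − ρ_w) = a (ρ_m − ρ_c).
d = a (ρ_m − ρ_c)/(ρ_c − ρ_w) = 12.1 km × 560/1660 = 4.08 km.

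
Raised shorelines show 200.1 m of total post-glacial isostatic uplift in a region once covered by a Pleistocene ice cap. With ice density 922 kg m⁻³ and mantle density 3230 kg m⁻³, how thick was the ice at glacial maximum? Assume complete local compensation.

u = t ρ_ice/ρ_m → t = u ρ_m/ρ_ice = 200.1 m × 3230/922 = 701 m.

701 m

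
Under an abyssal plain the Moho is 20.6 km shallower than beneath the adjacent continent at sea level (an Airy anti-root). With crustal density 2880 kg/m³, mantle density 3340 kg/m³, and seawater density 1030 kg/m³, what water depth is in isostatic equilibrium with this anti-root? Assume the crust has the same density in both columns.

5.12 km

Replacing a thickness d of crust by seawater at the top must be balanced by replacing crust with mantle at the base: d (ρ_c − ρ_w) = a (ρ_m − ρ_c).
d = a (ρ_m − ρ_c)/(ρ_c − ρ_w) = 20.6 km × 460/1850 = 5.12 km.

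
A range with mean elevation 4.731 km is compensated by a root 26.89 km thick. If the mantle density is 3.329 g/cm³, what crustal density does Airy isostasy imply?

ρ_c h = (ρ_m − ρ_c) r → ρ_c (h + r) = ρ_m r → ρ_c = ρ_m r / (h + r).
ρ_c = 3.329 × 26.89 km / (4.731 km + 26.89 km) = 2.83 g/cm³.

2.83 g/cm³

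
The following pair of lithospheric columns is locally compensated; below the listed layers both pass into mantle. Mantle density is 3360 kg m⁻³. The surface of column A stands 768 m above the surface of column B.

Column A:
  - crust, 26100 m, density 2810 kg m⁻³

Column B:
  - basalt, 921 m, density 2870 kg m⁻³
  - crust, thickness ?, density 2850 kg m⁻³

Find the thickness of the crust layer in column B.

Take the compensation level at the base of the deeper column (depth z_c below the surface of column A) and equate Σ ρ_i t_i down to z_c; mantle fills any gap and the z_c terms cancel.
Column A: 26100×2810 + (z_c − 26100)×3360
Column B: 768×0 + 921×2870 + x×2850 + (z_c − 768 − 921 − x)×3360
The z_c×3360 term appears on both sides and cancels. Collect the known terms of each column as K = Σ(ρt)_known − 3360 × (depth of known layers): K_A = 73341000 − 3360×26100 = −14355000; K_B = 2643270 − 3360×(768 + 921) = −3031770.
Balance: K_A = K_B − x×(3360 − 2850), so x = (K_B − K_A)/(3360 − 2850) = 11323200/510 = 22200 m.

22200 m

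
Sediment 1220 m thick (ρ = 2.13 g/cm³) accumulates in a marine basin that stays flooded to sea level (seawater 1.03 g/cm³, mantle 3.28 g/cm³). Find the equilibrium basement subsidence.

Submarine loading: the sediment displaces seawater, and the subsidence is in turn flooded, so s (ρ_m − ρ_w) = t (ρ_sed − ρ_w).
s = 1220 m × (2.13 − 1.03) / (3.28 − 1.03) = 596 m.

596 m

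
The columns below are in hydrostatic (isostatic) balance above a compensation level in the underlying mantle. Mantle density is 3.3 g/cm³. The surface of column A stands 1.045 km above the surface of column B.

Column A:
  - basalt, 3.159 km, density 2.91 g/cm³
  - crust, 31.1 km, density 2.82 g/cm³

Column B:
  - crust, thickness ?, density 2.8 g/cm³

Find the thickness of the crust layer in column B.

25.4 km

Take the compensation level at the base of the deeper column (depth z_c below the surface of column A) and equate Σ ρ_i t_i down to z_c; mantle fills any gap and the z_c terms cancel.
Column A: 3.159×2.91 + 31.1×2.82 + (z_c − 34.259)×3.3
Column B: 1.045×0 + x×2.8 + (z_c − 1.045 − 0 − x)×3.3
The z_c×3.3 term appears on both sides and cancels. Collect the known terms of each column as K = Σ(ρt)_known − 3.3 × (depth of known layers): K_A = 96.89469 − 3.3×34.259 = −16.16001; K_B = 0 − 3.3×(1.045 + 0) = −3.4485.
Balance: K_A = K_B − x×(3.3 − 2.8), so x = (K_B − K_A)/(3.3 − 2.8) = 12.7115/0.5 = 25.4 km.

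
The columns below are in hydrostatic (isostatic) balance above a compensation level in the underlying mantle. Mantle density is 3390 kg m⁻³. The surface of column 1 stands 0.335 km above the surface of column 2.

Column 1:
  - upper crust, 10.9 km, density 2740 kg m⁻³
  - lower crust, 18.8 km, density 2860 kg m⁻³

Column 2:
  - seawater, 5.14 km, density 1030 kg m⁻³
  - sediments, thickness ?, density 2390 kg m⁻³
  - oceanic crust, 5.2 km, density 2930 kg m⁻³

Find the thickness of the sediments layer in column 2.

1.39 km

Take the compensation level at the base of the deeper column (depth z_c below the surface of column 1) and equate Σ ρ_i t_i down to z_c; mantle fills any gap and the z_c terms cancel.
Column 1: 10.9×2740 + 18.8×2860 + (z_c − 29.7)×3390
Column 2: 0.335×0 + 5.14×1030 + x×2390 + 5.2×2930 + (z_c − 0.335 − 10.34 − x)×3390
The z_c×3390 term appears on both sides and cancels. Collect the known terms of each column as K = Σ(ρt)_known − 3390 × (depth of known layers): K_1 = 83634 − 3390×29.7 = −17049; K_2 = 20530.2 − 3390×(0.335 + 10.34) = −15658.05.
Balance: K_1 = K_2 − x×(3390 − 2390), so x = (K_2 − K_1)/(3390 − 2390) = 1390.95/1000 = 1.39 km.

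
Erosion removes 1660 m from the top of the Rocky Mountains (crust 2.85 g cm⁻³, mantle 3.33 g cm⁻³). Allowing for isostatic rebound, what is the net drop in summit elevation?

239 m

Rebound u = e ρ_c/ρ_m = 1660 m × 2.85/3.33 = 1421 m.
Net surface drop = e − u = 1660 m − 1421 m = e (ρ_m − ρ_c)/ρ_m = 239 m.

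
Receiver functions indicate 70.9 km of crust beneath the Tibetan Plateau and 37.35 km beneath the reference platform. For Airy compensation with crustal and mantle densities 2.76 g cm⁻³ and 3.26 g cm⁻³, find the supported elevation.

Excess crust Δ = 70.9 km − 37.35 km = 33.55 km, split between elevation h and root r with h + r = Δ.
Airy balance ρ_c h = (ρ_m − ρ_c) r gives r = h ρ_c/(ρ_m − ρ_c), so h (1 + ρ_c/(ρ_m − ρ_c)) = Δ, i.e. h = Δ (ρ_m − ρ_c)/ρ_m.
h = 33.55 km × 0.5/3.26 = 5.15 km.

5.15 km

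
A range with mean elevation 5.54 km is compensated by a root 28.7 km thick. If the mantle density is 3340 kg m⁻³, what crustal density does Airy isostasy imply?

ρ_c h = (ρ_m − ρ_c) r → ρ_c (h + r) = ρ_m r → ρ_c = ρ_m r / (h + r).
ρ_c = 3340 × 28.7 km / (5.54 km + 28.7 km) = 2800 kg m⁻³.

2800 kg m⁻³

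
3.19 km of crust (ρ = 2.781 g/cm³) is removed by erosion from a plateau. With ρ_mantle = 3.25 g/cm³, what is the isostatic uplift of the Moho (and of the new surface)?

2.73 km

Unloading: uplift u = e ρ_c/ρ_m = 3.19 km × 2.781/3.25 = 2.73 km.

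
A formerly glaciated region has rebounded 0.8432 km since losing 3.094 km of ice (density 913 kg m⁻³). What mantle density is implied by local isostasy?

3350 kg m⁻³

ρ_m = ρ_ice t / u = 913 × 3.094 km/0.8432 km = 3350 kg m⁻³.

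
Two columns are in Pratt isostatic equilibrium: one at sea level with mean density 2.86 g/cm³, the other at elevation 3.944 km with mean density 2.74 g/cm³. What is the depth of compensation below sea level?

ρ_ref D = ρ (D + h) → D (ρ_ref − ρ) = ρ h.
D = ρ h/(ρ_ref − ρ) = 2.74 × 3.944 km/(2.86 − 2.74) = 90.1 km.

90.1 km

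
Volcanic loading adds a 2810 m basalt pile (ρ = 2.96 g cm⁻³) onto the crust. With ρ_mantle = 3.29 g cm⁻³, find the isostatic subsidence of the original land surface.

2530 m

Subaerial loading: s = t ρ_load / ρ_m.
s = 2810 m × 2.96/3.29 = 2530 m.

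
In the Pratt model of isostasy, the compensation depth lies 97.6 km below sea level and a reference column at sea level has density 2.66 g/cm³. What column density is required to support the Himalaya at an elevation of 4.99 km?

2.53 g/cm³

Pratt balance: ρ_ref D = ρ (D + h).
ρ = ρ_ref D/(D + h) = 2.66 × 97.6 km/(97.6 km + 4.99 km) = 2.53 g/cm³.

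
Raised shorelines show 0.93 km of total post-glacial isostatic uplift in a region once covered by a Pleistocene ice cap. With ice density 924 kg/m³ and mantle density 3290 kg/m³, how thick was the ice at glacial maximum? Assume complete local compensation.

u = t ρ_ice/ρ_m → t = u ρ_m/ρ_ice = 0.93 km × 3290/924 = 3.31 km.

3.31 km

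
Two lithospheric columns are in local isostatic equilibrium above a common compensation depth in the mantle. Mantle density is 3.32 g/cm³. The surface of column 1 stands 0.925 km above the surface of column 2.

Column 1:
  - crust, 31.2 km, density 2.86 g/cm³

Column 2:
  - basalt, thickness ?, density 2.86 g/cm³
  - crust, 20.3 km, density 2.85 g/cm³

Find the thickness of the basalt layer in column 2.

3.78 km

Take the compensation level at the base of the deeper column (depth z_c below the surface of column 1) and equate Σ ρ_i t_i down to z_c; mantle fills any gap and the z_c terms cancel.
Column 1: 31.2×2.86 + (z_c − 31.2)×3.32
Column 2: 0.925×0 + x×2.86 + 20.3×2.85 + (z_c − 0.925 − 20.3 − x)×3.32
The z_c×3.32 term appears on both sides and cancels. Collect the known terms of each column as K = Σ(ρt)_known − 3.32 × (depth of known layers): K_1 = 89.232 − 3.32×31.2 = −14.352; K_2 = 57.855 − 3.32×(0.925 + 20.3) = −12.612.
Balance: K_1 = K_2 − x×(3.32 − 2.86), so x = (K_2 − K_1)/(3.32 − 2.86) = 1.74/0.46 = 3.78 km.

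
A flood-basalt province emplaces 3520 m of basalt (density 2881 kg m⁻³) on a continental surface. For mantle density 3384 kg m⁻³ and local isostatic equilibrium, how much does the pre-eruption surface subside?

3000 m

Subaerial loading: s = t ρ_load / ρ_m.
s = 3520 m × 2881/3384 = 3000 m.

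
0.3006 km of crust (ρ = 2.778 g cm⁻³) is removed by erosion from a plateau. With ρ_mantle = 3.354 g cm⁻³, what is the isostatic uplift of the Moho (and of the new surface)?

Unloading: uplift u = e ρ_c/ρ_m = 0.3006 km × 2.778/3.354 = 0.249 km.

0.249 km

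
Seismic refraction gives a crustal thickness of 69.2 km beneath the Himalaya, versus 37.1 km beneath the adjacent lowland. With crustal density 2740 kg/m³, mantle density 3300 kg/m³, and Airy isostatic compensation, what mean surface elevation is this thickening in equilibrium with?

5.45 km

Excess crust Δ = 69.2 km − 37.1 km = 32.1 km, split between elevation h and root r with h + r = Δ.
Airy balance ρ_c h = (ρ_m − ρ_c) r gives r = h ρ_c/(ρ_m − ρ_c), so h (1 + ρ_c/(ρ_m − ρ_c)) = Δ, i.e. h = Δ (ρ_m − ρ_c)/ρ_m.
h = 32.1 km × 560/3300 = 5.45 km.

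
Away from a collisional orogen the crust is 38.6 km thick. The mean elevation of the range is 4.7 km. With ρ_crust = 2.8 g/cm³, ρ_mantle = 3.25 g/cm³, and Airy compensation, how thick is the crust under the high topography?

72.5 km

Root depth r = h ρ_c / (ρ_m − ρ_c) = 4.7 km × 2.8 / 0.45 = 29.24 km.
Total thickness = T + h + r = 38.6 km + 4.7 km + 29.24 km = 72.5 km.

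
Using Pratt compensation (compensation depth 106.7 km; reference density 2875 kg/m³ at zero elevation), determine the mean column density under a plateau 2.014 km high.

2820 kg/m³

Pratt balance: ρ_ref D = ρ (D + h).
ρ = ρ_ref D/(D + h) = 2875 × 106.7 km/(106.7 km + 2.014 km) = 2820 kg/m³.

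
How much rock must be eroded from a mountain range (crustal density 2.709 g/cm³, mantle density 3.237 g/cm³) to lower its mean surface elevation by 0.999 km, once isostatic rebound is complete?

Net drop Δ = e − u = e − e ρ_c/ρ_m = e (ρ_m − ρ_c)/ρ_m.
e = Δ ρ_m/(ρ_m − ρ_c) = 0.999 km × 3.237/0.528 = 6.12 km.

6.12 km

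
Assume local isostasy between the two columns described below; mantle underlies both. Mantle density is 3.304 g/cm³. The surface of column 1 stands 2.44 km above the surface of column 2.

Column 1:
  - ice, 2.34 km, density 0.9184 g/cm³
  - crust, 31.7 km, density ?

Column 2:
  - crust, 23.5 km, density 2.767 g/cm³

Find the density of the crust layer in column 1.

Take the compensation level at the base of the deeper column (depth z_c below the surface of column 1) and equate Σ ρ_i t_i down to z_c; mantle fills any gap and the z_c terms cancel.
Column 1: 2.34×0.9184 + 31.7×ρ + (z_c − 34.04)×3.304
Column 2: 2.44×0 + 23.5×2.767 + (z_c − 2.44 − 23.5)×3.304
The z_c×3.304 term appears on both sides and cancels. Collect the known terms of each column as K = Σ(ρt)_known − 3.304 × (depth of known layers): K_1 = 2.149056 − 3.304×34.04 = −110.319104; K_2 = 65.0245 − 3.304×(2.44 + 23.5) = −20.68126.
Balance: K_1 + 31.7×ρ = K_2, so ρ = (K_2 − K_1)/31.7 = 89.6378/31.7 = 2.83 g/cm³.

2.83 g/cm³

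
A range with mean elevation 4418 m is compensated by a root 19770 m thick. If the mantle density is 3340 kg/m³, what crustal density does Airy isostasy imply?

2730 kg/m³

ρ_c h = (ρ_m − ρ_c) r → ρ_c (h + r) = ρ_m r → ρ_c = ρ_m r / (h + r).
ρ_c = 3340 × 19770 m / (4418 m + 19770 m) = 2730 kg/m³.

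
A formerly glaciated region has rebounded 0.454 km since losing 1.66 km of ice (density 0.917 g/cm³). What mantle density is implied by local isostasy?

3.35 g/cm³

ρ_m = ρ_ice t / u = 0.917 × 1.66 km/0.454 km = 3.35 g/cm³.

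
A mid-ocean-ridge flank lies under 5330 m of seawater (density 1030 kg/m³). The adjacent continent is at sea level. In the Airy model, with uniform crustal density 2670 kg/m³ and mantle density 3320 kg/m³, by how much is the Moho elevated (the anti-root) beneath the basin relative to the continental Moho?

Equating mass per unit area of the two columns: replacing crust with seawater at the top is compensated by replacing crust with mantle at the base: d (ρ_c − ρ_w) = a (ρ_m − ρ_c).
a = d (ρ_c − ρ_w)/(ρ_m − ρ_c) = 5330 m × 1640/650 = 13400 m.

13400 m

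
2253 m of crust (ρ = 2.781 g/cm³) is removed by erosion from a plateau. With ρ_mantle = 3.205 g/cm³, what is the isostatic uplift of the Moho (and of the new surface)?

1950 m

Unloading: uplift u = e ρ_c/ρ_m = 2253 m × 2.781/3.205 = 1950 m.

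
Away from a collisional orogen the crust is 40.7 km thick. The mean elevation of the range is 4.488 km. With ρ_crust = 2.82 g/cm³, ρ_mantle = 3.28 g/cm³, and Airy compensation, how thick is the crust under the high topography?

Root depth r = h ρ_c / (ρ_m − ρ_c) = 4.488 km × 2.82 / 0.46 = 27.51 km.
Total thickness = T + h + r = 40.7 km + 4.488 km + 27.51 km = 72.7 km.

72.7 km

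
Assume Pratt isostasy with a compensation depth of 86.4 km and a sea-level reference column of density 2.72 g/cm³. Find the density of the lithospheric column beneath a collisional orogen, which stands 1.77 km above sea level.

2.67 g/cm³

Pratt balance: ρ_ref D = ρ (D + h).
ρ = ρ_ref D/(D + h) = 2.72 × 86.4 km/(86.4 km + 1.77 km) = 2.67 g/cm³.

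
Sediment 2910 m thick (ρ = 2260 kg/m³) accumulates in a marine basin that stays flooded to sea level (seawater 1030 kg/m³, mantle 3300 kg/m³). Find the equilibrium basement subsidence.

Submarine loading: the sediment displaces seawater, and the subsidence is in turn flooded, so s (ρ_m − ρ_w) = t (ρ_sed − ρ_w).
s = 2910 m × (2260 − 1030) / (3300 − 1030) = 1580 m.

1580 m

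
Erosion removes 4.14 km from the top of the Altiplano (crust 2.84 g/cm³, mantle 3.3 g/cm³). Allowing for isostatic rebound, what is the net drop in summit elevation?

0.577 km

Rebound u = e ρ_c/ρ_m = 4.14 km × 2.84/3.3 = 3.563 km.
Net surface drop = e − u = 4.14 km − 3.563 km = e (ρ_m − ρ_c)/ρ_m = 0.577 km.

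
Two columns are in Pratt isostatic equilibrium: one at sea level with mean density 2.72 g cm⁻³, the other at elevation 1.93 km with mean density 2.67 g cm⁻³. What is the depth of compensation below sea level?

103 km

ρ_ref D = ρ (D + h) → D (ρ_ref − ρ) = ρ h.
D = ρ h/(ρ_ref − ρ) = 2.67 × 1.93 km/(2.72 − 2.67) = 103 km.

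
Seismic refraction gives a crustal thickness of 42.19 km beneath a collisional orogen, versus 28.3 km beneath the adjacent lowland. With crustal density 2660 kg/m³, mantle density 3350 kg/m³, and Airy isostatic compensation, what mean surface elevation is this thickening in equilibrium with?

Excess crust Δ = 42.19 km − 28.3 km = 13.89 km, split between elevation h and root r with h + r = Δ.
Airy balance ρ_c h = (ρ_m − ρ_c) r gives r = h ρ_c/(ρ_m − ρ_c), so h (1 + ρ_c/(ρ_m − ρ_c)) = Δ, i.e. h = Δ (ρ_m − ρ_c)/ρ_m.
h = 13.89 km × 690/3350 = 2.86 km.

2.86 km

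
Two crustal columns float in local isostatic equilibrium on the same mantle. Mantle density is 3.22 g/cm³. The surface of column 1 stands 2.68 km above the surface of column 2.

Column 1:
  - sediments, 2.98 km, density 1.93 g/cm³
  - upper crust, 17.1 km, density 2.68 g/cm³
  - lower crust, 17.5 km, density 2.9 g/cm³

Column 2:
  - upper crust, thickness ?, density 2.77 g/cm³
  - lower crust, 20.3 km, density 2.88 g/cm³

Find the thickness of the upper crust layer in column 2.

6.99 km

Take the compensation level at the base of the deeper column (depth z_c below the surface of column 1) and equate Σ ρ_i t_i down to z_c; mantle fills any gap and the z_c terms cancel.
Column 1: 2.98×1.93 + 17.1×2.68 + 17.5×2.9 + (z_c − 37.58)×3.22
Column 2: 2.68×0 + x×2.77 + 20.3×2.88 + (z_c − 2.68 − 20.3 − x)×3.22
The z_c×3.22 term appears on both sides and cancels. Collect the known terms of each column as K = Σ(ρt)_known − 3.22 × (depth of known layers): K_1 = 102.3294 − 3.22×37.58 = −18.6782; K_2 = 58.464 − 3.22×(2.68 + 20.3) = −15.5316.
Balance: K_1 = K_2 − x×(3.22 − 2.77), so x = (K_2 − K_1)/(3.22 − 2.77) = 3.1466/0.45 = 6.99 km.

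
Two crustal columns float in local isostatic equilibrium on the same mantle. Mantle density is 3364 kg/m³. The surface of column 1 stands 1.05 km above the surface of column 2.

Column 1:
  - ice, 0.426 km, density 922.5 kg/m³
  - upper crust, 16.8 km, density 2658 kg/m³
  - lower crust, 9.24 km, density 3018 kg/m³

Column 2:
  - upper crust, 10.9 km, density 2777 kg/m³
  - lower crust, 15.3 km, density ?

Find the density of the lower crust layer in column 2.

Take the compensation level at the base of the deeper column (depth z_c below the surface of column 1) and equate Σ ρ_i t_i down to z_c; mantle fills any gap and the z_c terms cancel.
Column 1: 0.426×922.5 + 16.8×2658 + 9.24×3018 + (z_c − 26.466)×3364
Column 2: 1.05×0 + 10.9×2777 + 15.3×ρ + (z_c − 1.05 − 26.2)×3364
The z_c×3364 term appears on both sides and cancels. Collect the known terms of each column as K = Σ(ρt)_known − 3364 × (depth of known layers): K_1 = 72933.705 − 3364×26.466 = −16097.919; K_2 = 30269.3 − 3364×(1.05 + 26.2) = −61399.7.
Balance: K_1 = K_2 + 15.3×ρ, so ρ = (K_1 − K_2)/15.3 = 45301.8/15.3 = 2960 kg/m³.

2960 kg/m³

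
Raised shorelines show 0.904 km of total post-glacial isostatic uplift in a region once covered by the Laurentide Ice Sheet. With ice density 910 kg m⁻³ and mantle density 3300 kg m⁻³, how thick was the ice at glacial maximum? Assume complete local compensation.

3.28 km

u = t ρ_ice/ρ_m → t = u ρ_m/ρ_ice = 0.904 km × 3300/910 = 3.28 km.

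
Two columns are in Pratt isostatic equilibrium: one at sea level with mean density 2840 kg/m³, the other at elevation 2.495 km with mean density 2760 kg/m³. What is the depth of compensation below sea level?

86.1 km

ρ_ref D = ρ (D + h) → D (ρ_ref − ρ) = ρ h.
D = ρ h/(ρ_ref − ρ) = 2760 × 2.495 km/(2840 − 2760) = 86.1 km.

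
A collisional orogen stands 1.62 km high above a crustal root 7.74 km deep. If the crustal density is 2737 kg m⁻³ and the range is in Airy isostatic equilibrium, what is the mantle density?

Airy balance: ρ_c h = (ρ_m − ρ_c) r → ρ_m = ρ_c (1 + h/r).
ρ_m = 2737 × (1 + 1.62 km/7.74 km) = 3310 kg m⁻³.

3310 kg m⁻³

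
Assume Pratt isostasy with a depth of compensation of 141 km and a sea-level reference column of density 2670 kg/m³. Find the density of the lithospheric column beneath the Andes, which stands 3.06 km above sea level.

2610 kg/m³

Pratt balance: ρ_ref D = ρ (D + h).
ρ = ρ_ref D/(D + h) = 2670 × 141 km/(141 km + 3.06 km) = 2610 kg/m³.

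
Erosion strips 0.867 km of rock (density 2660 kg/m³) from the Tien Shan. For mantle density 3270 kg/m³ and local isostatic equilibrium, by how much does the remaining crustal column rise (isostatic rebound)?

Unloading: uplift u = e ρ_c/ρ_m = 0.867 km × 2660/3270 = 0.705 km.

0.705 km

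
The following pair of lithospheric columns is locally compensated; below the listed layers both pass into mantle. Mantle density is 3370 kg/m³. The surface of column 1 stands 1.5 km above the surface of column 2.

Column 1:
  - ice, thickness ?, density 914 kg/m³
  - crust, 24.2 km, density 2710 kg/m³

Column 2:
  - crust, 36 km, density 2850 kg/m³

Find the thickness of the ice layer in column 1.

Take the compensation level at the base of the deeper column (depth z_c below the surface of column 1) and equate Σ ρ_i t_i down to z_c; mantle fills any gap and the z_c terms cancel.
Column 1: x×914 + 24.2×2710 + (z_c − 24.2 − x)×3370
Column 2: 1.5×0 + 36×2850 + (z_c − 1.5 − 36)×3370
The z_c×3370 term appears on both sides and cancels. Collect the known terms of each column as K = Σ(ρt)_known − 3370 × (depth of known layers): K_1 = 65582 − 3370×24.2 = −15972; K_2 = 102600 − 3370×(1.5 + 36) = −23775.
Balance: K_1 − x×(3370 − 914) = K_2, so x = (K_1 − K_2)/(3370 − 914) = 7803/2456 = 3.18 km.

3.18 km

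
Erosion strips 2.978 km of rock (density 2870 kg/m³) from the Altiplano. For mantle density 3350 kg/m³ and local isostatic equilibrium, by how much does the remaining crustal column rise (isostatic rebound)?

Unloading: uplift u = e ρ_c/ρ_m = 2.978 km × 2870/3350 = 2.55 km.

2.55 km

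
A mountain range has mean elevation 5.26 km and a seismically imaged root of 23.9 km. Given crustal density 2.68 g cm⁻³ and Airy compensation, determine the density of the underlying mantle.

3.27 g cm⁻³

Airy balance: ρ_c h = (ρ_m − ρ_c) r → ρ_m = ρ_c (1 + h/r).
ρ_m = 2.68 × (1 + 5.26 km/23.9 km) = 3.27 g cm⁻³.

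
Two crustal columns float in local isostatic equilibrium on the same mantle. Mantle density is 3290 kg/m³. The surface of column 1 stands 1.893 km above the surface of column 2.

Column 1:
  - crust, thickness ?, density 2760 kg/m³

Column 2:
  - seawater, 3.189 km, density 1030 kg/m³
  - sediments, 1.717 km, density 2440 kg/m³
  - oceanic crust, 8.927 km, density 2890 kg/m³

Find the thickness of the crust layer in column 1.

34.8 km

Take the compensation level at the base of the deeper column (depth z_c below the surface of column 1) and equate Σ ρ_i t_i down to z_c; mantle fills any gap and the z_c terms cancel.
Column 1: x×2760 + (z_c − 0 − x)×3290
Column 2: 1.893×0 + 3.189×1030 + 1.717×2440 + 8.927×2890 + (z_c − 1.893 − 13.833)×3290
The z_c×3290 term appears on both sides and cancels. Collect the known terms of each column as K = Σ(ρt)_known − 3290 × (depth of known layers): K_1 = 0 − 3290×0 = 0; K_2 = 33273.18 − 3290×(1.893 + 13.833) = −18465.36.
Balance: K_1 − x×(3290 − 2760) = K_2, so x = (K_1 − K_2)/(3290 − 2760) = 18465.4/530 = 34.8 km.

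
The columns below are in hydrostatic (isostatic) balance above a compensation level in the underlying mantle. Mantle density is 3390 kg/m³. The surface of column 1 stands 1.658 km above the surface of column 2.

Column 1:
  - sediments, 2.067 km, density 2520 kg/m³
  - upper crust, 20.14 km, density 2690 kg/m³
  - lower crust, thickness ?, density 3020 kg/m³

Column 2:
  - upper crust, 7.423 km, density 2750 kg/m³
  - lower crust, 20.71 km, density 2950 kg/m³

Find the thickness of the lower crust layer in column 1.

9.7 km

Take the compensation level at the base of the deeper column (depth z_c below the surface of column 1) and equate Σ ρ_i t_i down to z_c; mantle fills any gap and the z_c terms cancel.
Column 1: 2.067×2520 + 20.14×2690 + x×3020 + (z_c − 22.207 − x)×3390
Column 2: 1.658×0 + 7.423×2750 + 20.71×2950 + (z_c − 1.658 − 28.133)×3390
The z_c×3390 term appears on both sides and cancels. Collect the known terms of each column as K = Σ(ρt)_known − 3390 × (depth of known layers): K_1 = 59385.44 − 3390×22.207 = −15896.29; K_2 = 81507.75 − 3390×(1.658 + 28.133) = −19483.74.
Balance: K_1 − x×(3390 − 3020) = K_2, so x = (K_1 − K_2)/(3390 − 3020) = 3587.45/370 = 9.7 km.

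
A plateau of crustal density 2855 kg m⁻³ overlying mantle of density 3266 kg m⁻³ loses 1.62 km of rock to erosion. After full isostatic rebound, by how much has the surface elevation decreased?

0.204 km

Rebound u = e ρ_c/ρ_m = 1.62 km × 2855/3266 = 1.416 km.
Net surface drop = e − u = 1.62 km − 1.416 km = e (ρ_m − ρ_c)/ρ_m = 0.204 km.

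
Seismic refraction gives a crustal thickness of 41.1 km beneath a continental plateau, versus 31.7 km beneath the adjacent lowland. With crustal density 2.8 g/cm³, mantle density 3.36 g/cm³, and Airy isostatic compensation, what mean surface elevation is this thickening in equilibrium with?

1.57 km

Excess crust Δ = 41.1 km − 31.7 km = 9.4 km, split between elevation h and root r with h + r = Δ.
Airy balance ρ_c h = (ρ_m − ρ_c) r gives r = h ρ_c/(ρ_m − ρ_c), so h (1 + ρ_c/(ρ_m − ρ_c)) = Δ, i.e. h = Δ (ρ_m − ρ_c)/ρ_m.
h = 9.4 km × 0.56/3.36 = 1.57 km.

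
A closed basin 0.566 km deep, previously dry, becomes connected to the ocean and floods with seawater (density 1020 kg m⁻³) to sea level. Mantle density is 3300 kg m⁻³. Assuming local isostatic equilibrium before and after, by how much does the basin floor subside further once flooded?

0.253 km

After flooding the water column is d + s deep. Its weight must equal the weight of mantle displaced by the extra subsidence s: (d + s) ρ_w = s ρ_m.
s = d ρ_w / (ρ_m − ρ_w) = 0.566 km × 1020/(3300 − 1020) = 0.253 km.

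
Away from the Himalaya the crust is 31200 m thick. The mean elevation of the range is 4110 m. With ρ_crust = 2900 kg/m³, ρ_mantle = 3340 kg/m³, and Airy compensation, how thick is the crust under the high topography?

Root depth r = h ρ_c / (ρ_m − ρ_c) = 4110 m × 2900 / 440 = 27090 m.
Total thickness = T + h + r = 31200 m + 4110 m + 27090 m = 62400 m.

62400 m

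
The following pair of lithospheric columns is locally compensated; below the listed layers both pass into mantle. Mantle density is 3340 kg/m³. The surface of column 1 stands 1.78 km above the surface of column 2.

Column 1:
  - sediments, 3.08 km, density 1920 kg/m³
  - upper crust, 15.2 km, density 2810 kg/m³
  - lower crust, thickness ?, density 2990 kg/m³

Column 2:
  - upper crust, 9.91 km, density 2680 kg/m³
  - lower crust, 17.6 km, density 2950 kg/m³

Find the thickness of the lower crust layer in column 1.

Take the compensation level at the base of the deeper column (depth z_c below the surface of column 1) and equate Σ ρ_i t_i down to z_c; mantle fills any gap and the z_c terms cancel.
Column 1: 3.08×1920 + 15.2×2810 + x×2990 + (z_c − 18.28 − x)×3340
Column 2: 1.78×0 + 9.91×2680 + 17.6×2950 + (z_c − 1.78 − 27.51)×3340
The z_c×3340 term appears on both sides and cancels. Collect the known terms of each column as K = Σ(ρt)_known − 3340 × (depth of known layers): K_1 = 48625.6 − 3340×18.28 = −12429.6; K_2 = 78478.8 − 3340×(1.78 + 27.51) = −19349.8.
Balance: K_1 − x×(3340 − 2990) = K_2, so x = (K_1 − K_2)/(3340 − 2990) = 6920.2/350 = 19.8 km.

19.8 km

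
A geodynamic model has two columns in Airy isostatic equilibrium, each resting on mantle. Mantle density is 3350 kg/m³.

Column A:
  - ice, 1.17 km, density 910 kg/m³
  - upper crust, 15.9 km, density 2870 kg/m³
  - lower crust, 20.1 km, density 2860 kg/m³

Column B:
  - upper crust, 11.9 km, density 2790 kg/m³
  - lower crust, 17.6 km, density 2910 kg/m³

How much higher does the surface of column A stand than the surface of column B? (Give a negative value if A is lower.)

1.77 km

For any compensation level in the mantle, the mantle terms cancel and isostasy reduces to e = (Σt_A − Σt_B) − (Σ(ρt)_A − Σ(ρt)_B) / ρ_m.
Σt_A = 37.17 km; Σt_B = 29.5 km; Σ(ρt)_A = 104183.7; Σ(ρt)_B = 84417 (in km·kg/m³).
e = (37.17 − 29.5) − (104183.7 − 84417) / 3350 = 1.77 km.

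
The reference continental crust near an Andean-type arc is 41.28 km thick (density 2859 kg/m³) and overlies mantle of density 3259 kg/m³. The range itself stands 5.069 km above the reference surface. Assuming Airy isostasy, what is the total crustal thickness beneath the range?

82.6 km

Root depth r = h ρ_c / (ρ_m − ρ_c) = 5.069 km × 2859 / 400 = 36.23 km.
Total thickness = T + h + r = 41.28 km + 5.069 km + 36.23 km = 82.6 km.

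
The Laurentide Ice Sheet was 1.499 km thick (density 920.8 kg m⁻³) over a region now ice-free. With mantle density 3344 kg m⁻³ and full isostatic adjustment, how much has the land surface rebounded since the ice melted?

Removing the load lets mantle flow back in; uplift u satisfies ρ_ice t = ρ_m u.
u = t ρ_ice/ρ_m = 1.499 km × 920.8/3344 = 0.413 km.

0.413 km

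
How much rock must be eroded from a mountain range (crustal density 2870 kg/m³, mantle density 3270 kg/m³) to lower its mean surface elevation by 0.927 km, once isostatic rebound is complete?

Net drop Δ = e − u = e − e ρ_c/ρ_m = e (ρ_m − ρ_c)/ρ_m.
e = Δ ρ_m/(ρ_m − ρ_c) = 0.927 km × 3270/400 = 7.58 km.

7.58 km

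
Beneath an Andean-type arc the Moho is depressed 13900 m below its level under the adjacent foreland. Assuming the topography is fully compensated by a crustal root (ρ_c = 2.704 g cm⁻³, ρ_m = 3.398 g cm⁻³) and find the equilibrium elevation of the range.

3570 m

Balancing pressure at the compensation depth: ρ_c h = (ρ_m − ρ_c) r.
h = r (ρ_m − ρ_c) / ρ_c = 13900 m × (3.398 − 2.704) / 2.704 = 3570 m.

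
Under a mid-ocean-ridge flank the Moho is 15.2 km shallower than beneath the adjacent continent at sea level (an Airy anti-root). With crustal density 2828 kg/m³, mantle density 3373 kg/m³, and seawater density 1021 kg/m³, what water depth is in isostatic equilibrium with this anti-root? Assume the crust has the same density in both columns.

4.58 km

Replacing a thickness d of crust by seawater at the top must be balanced by replacing crust with mantle at the base: d (ρ_c − ρ_w) = a (ρ_m − ρ_c).
d = a (ρ_m − ρ_c)/(ρ_c − ρ_w) = 15.2 km × 545/1807 = 4.58 km.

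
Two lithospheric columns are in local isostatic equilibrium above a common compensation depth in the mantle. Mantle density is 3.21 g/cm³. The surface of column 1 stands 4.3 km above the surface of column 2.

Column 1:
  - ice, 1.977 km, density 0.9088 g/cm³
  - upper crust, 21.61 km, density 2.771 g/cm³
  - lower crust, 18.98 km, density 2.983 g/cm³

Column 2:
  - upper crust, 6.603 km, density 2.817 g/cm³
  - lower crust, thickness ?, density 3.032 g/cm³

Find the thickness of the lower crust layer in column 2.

10.9 km

Take the compensation level at the base of the deeper column (depth z_c below the surface of column 1) and equate Σ ρ_i t_i down to z_c; mantle fills any gap and the z_c terms cancel.
Column 1: 1.977×0.9088 + 21.61×2.771 + 18.98×2.983 + (z_c − 42.567)×3.21
Column 2: 4.3×0 + 6.603×2.817 + x×3.032 + (z_c − 4.3 − 6.603 − x)×3.21
The z_c×3.21 term appears on both sides and cancels. Collect the known terms of each column as K = Σ(ρt)_known − 3.21 × (depth of known layers): K_1 = 118.295348 − 3.21×42.567 = −18.3447224; K_2 = 18.600651 − 3.21×(4.3 + 6.603) = −16.397979.
Balance: K_1 = K_2 − x×(3.21 − 3.032), so x = (K_2 − K_1)/(3.21 − 3.032) = 1.94674/0.178 = 10.9 km.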